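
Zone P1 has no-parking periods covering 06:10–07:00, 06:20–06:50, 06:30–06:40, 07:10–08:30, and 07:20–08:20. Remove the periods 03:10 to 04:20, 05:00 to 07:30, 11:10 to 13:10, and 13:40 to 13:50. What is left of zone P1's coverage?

A, merged: 06:10-07:00, 07:10-08:30.
06:10-07:00: fully covered by B → removed.
07:10-08:30 minus B → 07:30-08:30.

07:30-08:30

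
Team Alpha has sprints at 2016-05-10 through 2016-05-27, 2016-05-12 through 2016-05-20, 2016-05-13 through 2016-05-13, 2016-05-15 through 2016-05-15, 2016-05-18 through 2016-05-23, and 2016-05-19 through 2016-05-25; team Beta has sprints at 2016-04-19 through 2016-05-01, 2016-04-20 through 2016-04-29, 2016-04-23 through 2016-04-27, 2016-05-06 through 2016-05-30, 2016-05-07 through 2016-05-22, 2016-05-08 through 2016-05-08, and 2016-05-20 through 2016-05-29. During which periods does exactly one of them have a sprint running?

First set merges to 2016-05-10 through 2016-05-27.
Second set merges to 2016-04-19 through 2016-05-01, 2016-05-06 through 2016-05-30.
A but not B: none.
B but not A: 2016-04-19 through 2016-05-01, 2016-05-06 through 2016-05-09, 2016-05-28 through 2016-05-30.
Combining gives A △ B.

2016-04-19 through 2016-05-01, 2016-05-06 through 2016-05-09, 2016-05-28 through 2016-05-30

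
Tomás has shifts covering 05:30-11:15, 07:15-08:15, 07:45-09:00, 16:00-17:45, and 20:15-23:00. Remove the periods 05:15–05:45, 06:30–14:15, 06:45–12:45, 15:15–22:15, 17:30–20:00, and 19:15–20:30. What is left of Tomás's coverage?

05:45-06:30, 22:15-23:00

First set merges to 05:30-11:15, 16:00-17:45, 20:15-23:00.
Second set merges to 05:15-05:45, 06:30-14:15, 15:15-22:15.
05:30-11:15 minus B → 05:45-06:30.
16:00-17:45: fully covered by B → removed.
20:15-23:00 minus B → 22:15-23:00.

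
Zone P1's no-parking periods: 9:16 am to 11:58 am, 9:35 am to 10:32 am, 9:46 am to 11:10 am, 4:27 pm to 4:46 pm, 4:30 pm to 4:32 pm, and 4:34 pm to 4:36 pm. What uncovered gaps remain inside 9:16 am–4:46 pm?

11:58 am–4:27 pm

Covered (merged): 9:16 am–11:58 am, 4:27 pm–4:46 pm.
Complement within 9:16 am–4:46 pm: 11:58 am–4:27 pm.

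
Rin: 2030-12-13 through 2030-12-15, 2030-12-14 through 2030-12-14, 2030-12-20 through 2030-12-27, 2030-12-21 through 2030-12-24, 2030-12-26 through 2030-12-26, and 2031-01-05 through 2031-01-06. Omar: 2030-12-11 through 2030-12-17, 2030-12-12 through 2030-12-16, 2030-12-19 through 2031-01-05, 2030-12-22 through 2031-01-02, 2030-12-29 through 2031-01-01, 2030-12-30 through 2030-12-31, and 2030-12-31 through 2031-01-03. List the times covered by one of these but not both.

2030-12-11 through 2030-12-12, 2030-12-16 through 2030-12-17, 2030-12-19 through 2030-12-19, 2030-12-28 through 2031-01-04, 2031-01-06 through 2031-01-06

Merge the first list: 2030-12-13 through 2030-12-15, 2030-12-20 through 2030-12-27, 2031-01-05 through 2031-01-06.
Merge the second list: 2030-12-11 through 2030-12-17, 2030-12-19 through 2031-01-05.
Only in the first: 2031-01-06 through 2031-01-06.
Only in the second: 2030-12-11 through 2030-12-12, 2030-12-16 through 2030-12-17, 2030-12-19 through 2030-12-19, 2030-12-28 through 2031-01-04.
Together these are the periods covered by exactly one.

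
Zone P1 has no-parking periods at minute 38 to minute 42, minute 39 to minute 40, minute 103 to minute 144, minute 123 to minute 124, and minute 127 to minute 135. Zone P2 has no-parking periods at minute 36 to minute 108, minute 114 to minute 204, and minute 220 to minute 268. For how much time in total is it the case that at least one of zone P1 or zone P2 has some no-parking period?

216 minutes

Merge the first list: minute 38 to minute 42, minute 103 to minute 144.
A ∪ B = minute 36 to minute 204, minute 220 to minute 268.
Total: 168 minutes + 48 minutes = 216 minutes.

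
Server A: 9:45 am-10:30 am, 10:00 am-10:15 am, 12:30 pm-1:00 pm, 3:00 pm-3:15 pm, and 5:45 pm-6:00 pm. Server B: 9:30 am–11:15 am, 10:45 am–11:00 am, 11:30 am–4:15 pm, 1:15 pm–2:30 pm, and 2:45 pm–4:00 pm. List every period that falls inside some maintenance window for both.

9:45 am-10:30 am, 12:30 pm-1:00 pm, 3:00 pm-3:15 pm

First set merges to 9:45 am-10:30 am, 12:30 pm-1:00 pm, 3:00 pm-3:15 pm, 5:45 pm-6:00 pm.
Second set merges to 9:30 am-11:15 am, 11:30 am-4:15 pm.
9:45 am-10:30 am overlaps B on 9:45 am-10:30 am.
12:30 pm-1:00 pm overlaps B on 12:30 pm-1:00 pm.
3:00 pm-3:15 pm overlaps B on 3:00 pm-3:15 pm.
5:45 pm-6:00 pm falls entirely outside B.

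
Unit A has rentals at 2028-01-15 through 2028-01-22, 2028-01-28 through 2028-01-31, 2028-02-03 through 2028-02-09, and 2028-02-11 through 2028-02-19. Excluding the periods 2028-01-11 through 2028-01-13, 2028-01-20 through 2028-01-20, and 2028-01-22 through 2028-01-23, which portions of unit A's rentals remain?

2028-01-15 through 2028-01-22 \ B = 2028-01-15 through 2028-01-19, 2028-01-21 through 2028-01-21.
2028-01-28 through 2028-01-31: nothing removed.
2028-02-03 through 2028-02-09: nothing removed.
2028-02-11 through 2028-02-19: nothing removed.

2028-01-15 through 2028-01-19, 2028-01-21 through 2028-01-21, 2028-01-28 through 2028-01-31, 2028-02-03 through 2028-02-09, 2028-02-11 through 2028-02-19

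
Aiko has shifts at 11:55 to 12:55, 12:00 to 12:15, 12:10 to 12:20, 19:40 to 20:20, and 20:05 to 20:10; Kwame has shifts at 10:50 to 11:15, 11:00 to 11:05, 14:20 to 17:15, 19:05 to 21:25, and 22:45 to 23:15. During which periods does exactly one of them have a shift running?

Merge the first list: 11:55–12:55, 19:40–20:20.
Merge the second list: 10:50–11:15, 14:20–17:15, 19:05–21:25, 22:45–23:15.
Only in the first: 11:55–12:55.
Only in the second: 10:50–11:15, 14:20–17:15, 19:05–19:40, 20:20–21:25, 22:45–23:15.
Together these are the periods covered by exactly one.

10:50–11:15, 11:55–12:55, 14:20–17:15, 19:05–19:40, 20:20–21:25, 22:45–23:15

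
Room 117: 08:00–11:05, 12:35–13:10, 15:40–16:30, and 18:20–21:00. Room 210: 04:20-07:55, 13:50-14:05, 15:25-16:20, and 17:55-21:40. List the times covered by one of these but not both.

04:20–07:55, 08:00–11:05, 12:35–13:10, 13:50–14:05, 15:25–15:40, 16:20–16:30, 17:55–18:20, 21:00–21:40

Only in the first: 08:00–11:05, 12:35–13:10, 16:20–16:30.
Only in the second: 04:20–07:55, 13:50–14:05, 15:25–15:40, 17:55–18:20, 21:00–21:40.
Together these are the periods covered by exactly one.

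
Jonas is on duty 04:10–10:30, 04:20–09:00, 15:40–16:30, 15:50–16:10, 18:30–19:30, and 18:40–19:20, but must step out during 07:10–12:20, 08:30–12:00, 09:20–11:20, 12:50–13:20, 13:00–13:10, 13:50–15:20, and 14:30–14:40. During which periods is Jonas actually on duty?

First set merges to 04:10–10:30, 15:40–16:30, 18:30–19:30.
Second set merges to 07:10–12:20, 12:50–13:20, 13:50–15:20.
04:10–10:30 with B removed leaves 04:10–07:10.
15:40–16:30 is untouched.
18:30–19:30 is untouched.

04:10–07:10, 15:40–16:30, 18:30–19:30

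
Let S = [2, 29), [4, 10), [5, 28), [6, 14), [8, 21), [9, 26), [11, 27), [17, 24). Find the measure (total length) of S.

27

Merged: [2, 29).
Length: 27.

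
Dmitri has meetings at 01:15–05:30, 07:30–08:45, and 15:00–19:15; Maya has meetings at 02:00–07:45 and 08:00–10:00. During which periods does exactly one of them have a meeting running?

A \ B = 01:15–02:00, 07:45–08:00, 15:00–19:15.
B \ A = 05:30–07:30, 08:45–10:00.
Union of the two gives the symmetric difference.

01:15–02:00, 05:30–07:30, 07:45–08:00, 08:45–10:00, 15:00–19:15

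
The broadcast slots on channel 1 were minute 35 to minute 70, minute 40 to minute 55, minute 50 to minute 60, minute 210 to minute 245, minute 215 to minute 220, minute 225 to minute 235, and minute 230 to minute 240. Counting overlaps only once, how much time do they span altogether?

Merged: minute 35 to minute 70, minute 210 to minute 245.
Lengths: 35 minutes + 35 minutes = 70 minutes.

70 minutes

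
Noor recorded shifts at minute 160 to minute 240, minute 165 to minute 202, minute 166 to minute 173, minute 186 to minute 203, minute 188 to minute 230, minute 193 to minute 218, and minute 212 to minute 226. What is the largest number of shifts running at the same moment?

Sweep endpoints in order; track running count of active intervals.
Peak of 5 reached at minute 193.

5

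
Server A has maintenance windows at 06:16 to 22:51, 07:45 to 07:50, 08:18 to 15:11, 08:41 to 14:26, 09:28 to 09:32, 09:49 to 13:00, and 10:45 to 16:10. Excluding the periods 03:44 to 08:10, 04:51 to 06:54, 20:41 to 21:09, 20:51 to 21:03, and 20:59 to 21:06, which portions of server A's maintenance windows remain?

08:10–20:41, 21:09–22:51

First set merges to 06:16–22:51.
Second set merges to 03:44–08:10, 20:41–21:09.
06:16–22:51 minus B → 08:10–20:41, 21:09–22:51.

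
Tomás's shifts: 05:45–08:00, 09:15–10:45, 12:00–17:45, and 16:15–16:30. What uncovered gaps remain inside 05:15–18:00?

05:15–05:45, 08:00–09:15, 10:45–12:00, 17:45–18:00

The merged coverage is 05:45–08:00, 09:15–10:45, 12:00–17:45.
Uncovered inside 05:15–18:00: 05:15–05:45, 08:00–09:15, 10:45–12:00, 17:45–18:00.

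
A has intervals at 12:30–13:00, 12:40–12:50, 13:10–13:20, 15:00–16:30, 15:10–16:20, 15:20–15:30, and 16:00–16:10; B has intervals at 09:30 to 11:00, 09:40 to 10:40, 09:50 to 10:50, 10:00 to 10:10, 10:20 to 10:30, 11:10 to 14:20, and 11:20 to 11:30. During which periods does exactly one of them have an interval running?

Merge the first list: 12:30–13:00, 13:10–13:20, 15:00–16:30.
Merge the second list: 09:30–11:00, 11:10–14:20.
A \ B = 15:00–16:30.
B \ A = 09:30–11:00, 11:10–12:30, 13:00–13:10, 13:20–14:20.
Union of the two gives the symmetric difference.

09:30–11:00, 11:10–12:30, 13:00–13:10, 13:20–14:20, 15:00–16:30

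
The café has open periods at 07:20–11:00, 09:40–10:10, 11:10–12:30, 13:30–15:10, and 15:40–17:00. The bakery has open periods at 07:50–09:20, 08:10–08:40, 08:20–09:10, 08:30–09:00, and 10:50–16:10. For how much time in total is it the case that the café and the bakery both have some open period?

First set merges to 07:20–11:00, 11:10–12:30, 13:30–15:10, 15:40–17:00.
Second set merges to 07:50–09:20, 10:50–16:10.
A ∩ B = 07:50–09:20, 10:50–11:00, 11:10–12:30, 13:30–15:10, 15:40–16:10.
Total: 1 h 30 min + 10 min + 1 h 20 min + 1 h 40 min + 30 min = 5 h 10 min.

5 h 10 min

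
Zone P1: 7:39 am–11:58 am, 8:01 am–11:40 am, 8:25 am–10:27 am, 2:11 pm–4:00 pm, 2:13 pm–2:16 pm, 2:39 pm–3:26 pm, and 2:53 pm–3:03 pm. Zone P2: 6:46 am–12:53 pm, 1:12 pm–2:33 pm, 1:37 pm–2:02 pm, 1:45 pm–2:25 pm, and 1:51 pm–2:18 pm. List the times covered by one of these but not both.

6:46 am–7:39 am, 11:58 am–12:53 pm, 1:12 pm–2:11 pm, 2:33 pm–4:00 pm

A, merged: 7:39 am–11:58 am, 2:11 pm–4:00 pm.
B, merged: 6:46 am–12:53 pm, 1:12 pm–2:33 pm.
Only in the first: 2:33 pm–4:00 pm.
Only in the second: 6:46 am–7:39 am, 11:58 am–12:53 pm, 1:12 pm–2:11 pm.
Together these are the periods covered by exactly one.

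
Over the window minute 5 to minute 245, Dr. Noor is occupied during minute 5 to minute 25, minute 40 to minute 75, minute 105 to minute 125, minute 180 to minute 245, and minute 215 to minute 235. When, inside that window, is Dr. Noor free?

minute 25 to minute 40, minute 75 to minute 105, minute 125 to minute 180

Covered (merged): minute 5 to minute 25, minute 40 to minute 75, minute 105 to minute 125, minute 180 to minute 245.
Gaps within minute 5 to minute 245: minute 25 to minute 40, minute 75 to minute 105, minute 125 to minute 180.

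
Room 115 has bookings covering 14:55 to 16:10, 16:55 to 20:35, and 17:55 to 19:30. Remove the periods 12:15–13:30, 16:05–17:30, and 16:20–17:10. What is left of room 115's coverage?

14:55–16:05, 17:30–20:35

Merge the first list: 14:55–16:10, 16:55–20:35.
Merge the second list: 12:15–13:30, 16:05–17:30.
14:55–16:10 \ B = 14:55–16:05.
16:55–20:35 \ B = 17:30–20:35.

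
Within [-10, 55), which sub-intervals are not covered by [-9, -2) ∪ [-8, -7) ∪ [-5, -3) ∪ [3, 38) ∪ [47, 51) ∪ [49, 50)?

[-10, -9) ∪ [-2, 3) ∪ [38, 47) ∪ [51, 55)

After merging, the occupied span is [-9, -2), [3, 38), [47, 51).
Complement within [-10, 55): [-10, -9), [-2, 3), [38, 47), [51, 55).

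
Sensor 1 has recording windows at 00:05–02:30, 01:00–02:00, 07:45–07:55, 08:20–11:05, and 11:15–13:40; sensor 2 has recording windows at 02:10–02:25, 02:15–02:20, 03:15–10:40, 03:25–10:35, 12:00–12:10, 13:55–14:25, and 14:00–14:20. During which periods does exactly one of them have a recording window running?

First set merges to 00:05-02:30, 07:45-07:55, 08:20-11:05, 11:15-13:40.
Second set merges to 02:10-02:25, 03:15-10:40, 12:00-12:10, 13:55-14:25.
Only in the first: 00:05-02:10, 02:25-02:30, 10:40-11:05, 11:15-12:00, 12:10-13:40.
Only in the second: 03:15-07:45, 07:55-08:20, 13:55-14:25.
Together these are the periods covered by exactly one.

00:05-02:10, 02:25-02:30, 03:15-07:45, 07:55-08:20, 10:40-11:05, 11:15-12:00, 12:10-13:40, 13:55-14:25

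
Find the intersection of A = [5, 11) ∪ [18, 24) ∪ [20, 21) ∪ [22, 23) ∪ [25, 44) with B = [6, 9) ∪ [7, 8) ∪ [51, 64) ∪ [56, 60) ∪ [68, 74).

[6, 9)

A, merged: [5, 11), [18, 24), [25, 44).
B, merged: [6, 9), [51, 64), [68, 74).
[5, 11) overlaps B on [6, 9).
[18, 24) falls entirely outside B.
[25, 44) falls entirely outside B.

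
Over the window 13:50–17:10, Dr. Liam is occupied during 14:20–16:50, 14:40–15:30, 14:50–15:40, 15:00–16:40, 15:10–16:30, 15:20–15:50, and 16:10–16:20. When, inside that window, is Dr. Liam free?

13:50–14:20, 16:50–17:10

Covered (merged): 14:20–16:50.
Complement within 13:50–17:10: 13:50–14:20, 16:50–17:10.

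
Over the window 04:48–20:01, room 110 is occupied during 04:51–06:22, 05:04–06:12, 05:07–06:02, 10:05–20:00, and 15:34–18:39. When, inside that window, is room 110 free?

The merged coverage is 04:51-06:22, 10:05-20:00.
Complement within 04:48-20:01: 04:48-04:51, 06:22-10:05, 20:00-20:01.

04:48-04:51, 06:22-10:05, 20:00-20:01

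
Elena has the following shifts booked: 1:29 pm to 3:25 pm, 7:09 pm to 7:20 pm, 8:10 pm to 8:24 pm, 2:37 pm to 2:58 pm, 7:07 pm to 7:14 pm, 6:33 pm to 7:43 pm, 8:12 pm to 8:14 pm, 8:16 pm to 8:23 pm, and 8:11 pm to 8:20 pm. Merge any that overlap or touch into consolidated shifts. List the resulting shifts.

1:29 pm–3:25 pm, 6:33 pm–7:43 pm, 8:10 pm–8:24 pm

Sort by start: 1:29 pm–3:25 pm, 2:37 pm–2:58 pm, 6:33 pm–7:43 pm, 7:07 pm–7:14 pm, 7:09 pm–7:20 pm, 8:10 pm–8:24 pm, 8:11 pm–8:20 pm, 8:12 pm–8:14 pm, 8:16 pm–8:23 pm.
2:37 pm–2:58 pm overlaps/touches 1:29 pm–3:25 pm → extend to 1:29 pm–3:25 pm.
6:33 pm–7:43 pm is disjoint → start new block.
7:07 pm–7:14 pm overlaps/touches 6:33 pm–7:43 pm → extend to 6:33 pm–7:43 pm.
7:09 pm–7:20 pm overlaps/touches 6:33 pm–7:43 pm → extend to 6:33 pm–7:43 pm.
8:10 pm–8:24 pm is disjoint → start new block.
8:11 pm–8:20 pm overlaps/touches 8:10 pm–8:24 pm → extend to 8:10 pm–8:24 pm.
8:12 pm–8:14 pm overlaps/touches 8:10 pm–8:24 pm → extend to 8:10 pm–8:24 pm.
8:16 pm–8:23 pm overlaps/touches 8:10 pm–8:24 pm → extend to 8:10 pm–8:24 pm.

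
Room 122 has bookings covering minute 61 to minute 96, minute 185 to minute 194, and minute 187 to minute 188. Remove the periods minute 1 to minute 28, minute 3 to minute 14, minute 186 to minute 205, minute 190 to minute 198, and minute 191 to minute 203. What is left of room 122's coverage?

minute 61 to minute 96, minute 185 to minute 186

A, merged: minute 61 to minute 96, minute 185 to minute 194.
B, merged: minute 1 to minute 28, minute 186 to minute 205.
minute 61 to minute 96: no B overlap → unchanged.
minute 185 to minute 194 minus B → minute 185 to minute 186.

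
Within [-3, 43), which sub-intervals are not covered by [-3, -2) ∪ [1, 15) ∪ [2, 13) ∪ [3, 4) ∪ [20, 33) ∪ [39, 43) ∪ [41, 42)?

Covered (merged): [-3, -2), [1, 15), [20, 33), [39, 43).
Uncovered inside [-3, 43): [-2, 1), [15, 20), [33, 39).

[-2, 1) ∪ [15, 20) ∪ [33, 39)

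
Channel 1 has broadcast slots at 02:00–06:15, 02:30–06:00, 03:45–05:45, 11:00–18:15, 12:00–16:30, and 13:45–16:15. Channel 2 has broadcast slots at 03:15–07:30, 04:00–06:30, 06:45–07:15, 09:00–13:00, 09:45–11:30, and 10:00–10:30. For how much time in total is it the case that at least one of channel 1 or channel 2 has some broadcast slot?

First set merges to 02:00–06:15, 11:00–18:15.
Second set merges to 03:15–07:30, 09:00–13:00.
A ∪ B = 02:00–07:30, 09:00–18:15.
Total: 5 h 30 min + 9 h 15 min = 14 h 45 min.

14 h 45 min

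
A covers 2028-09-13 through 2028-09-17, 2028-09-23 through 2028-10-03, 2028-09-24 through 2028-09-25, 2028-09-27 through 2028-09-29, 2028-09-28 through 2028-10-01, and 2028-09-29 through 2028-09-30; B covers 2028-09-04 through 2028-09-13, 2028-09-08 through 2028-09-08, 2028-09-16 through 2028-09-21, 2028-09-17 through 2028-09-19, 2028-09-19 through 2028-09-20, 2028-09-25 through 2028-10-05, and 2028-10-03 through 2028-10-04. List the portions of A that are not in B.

2028-09-14 through 2028-09-15, 2028-09-23 through 2028-09-24

First set merges to 2028-09-13 through 2028-09-17, 2028-09-23 through 2028-10-03.
Second set merges to 2028-09-04 through 2028-09-13, 2028-09-16 through 2028-09-21, 2028-09-25 through 2028-10-05.
2028-09-13 through 2028-09-17 with B removed leaves 2028-09-14 through 2028-09-15.
2028-09-23 through 2028-10-03 with B removed leaves 2028-09-23 through 2028-09-24.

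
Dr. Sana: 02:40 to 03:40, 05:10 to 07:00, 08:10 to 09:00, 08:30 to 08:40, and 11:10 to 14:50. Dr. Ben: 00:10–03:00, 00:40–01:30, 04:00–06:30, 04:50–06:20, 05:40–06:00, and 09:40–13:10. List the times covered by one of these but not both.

First set merges to 02:40–03:40, 05:10–07:00, 08:10–09:00, 11:10–14:50.
Second set merges to 00:10–03:00, 04:00–06:30, 09:40–13:10.
A but not B: 03:00–03:40, 06:30–07:00, 08:10–09:00, 13:10–14:50.
B but not A: 00:10–02:40, 04:00–05:10, 09:40–11:10.
Combining gives A △ B.

00:10–02:40, 03:00–03:40, 04:00–05:10, 06:30–07:00, 08:10–09:00, 09:40–11:10, 13:10–14:50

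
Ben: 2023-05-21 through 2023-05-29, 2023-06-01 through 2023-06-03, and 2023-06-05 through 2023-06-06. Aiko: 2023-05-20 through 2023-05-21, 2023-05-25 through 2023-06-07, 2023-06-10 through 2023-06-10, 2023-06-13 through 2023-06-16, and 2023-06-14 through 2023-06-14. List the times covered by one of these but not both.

2023-05-20 through 2023-05-20, 2023-05-22 through 2023-05-24, 2023-05-30 through 2023-05-31, 2023-06-04 through 2023-06-04, 2023-06-07 through 2023-06-07, 2023-06-10 through 2023-06-10, 2023-06-13 through 2023-06-16

Second set merges to 2023-05-20 through 2023-05-21, 2023-05-25 through 2023-06-07, 2023-06-10 through 2023-06-10, 2023-06-13 through 2023-06-16.
A \ B = 2023-05-22 through 2023-05-24.
B \ A = 2023-05-20 through 2023-05-20, 2023-05-30 through 2023-05-31, 2023-06-04 through 2023-06-04, 2023-06-07 through 2023-06-07, 2023-06-10 through 2023-06-10, 2023-06-13 through 2023-06-16.
Union of the two gives the symmetric difference.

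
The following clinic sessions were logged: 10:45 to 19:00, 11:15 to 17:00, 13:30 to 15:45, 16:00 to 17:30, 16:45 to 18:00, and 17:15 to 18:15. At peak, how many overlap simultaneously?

At 16:45, 4 of the intervals are simultaneously active.
No point has more.

4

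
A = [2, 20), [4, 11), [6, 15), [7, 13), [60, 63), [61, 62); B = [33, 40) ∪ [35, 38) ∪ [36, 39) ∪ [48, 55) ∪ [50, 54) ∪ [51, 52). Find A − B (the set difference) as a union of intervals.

[2, 20) ∪ [60, 63)

First set merges to [2, 20), [60, 63).
Second set merges to [33, 40), [48, 55).
[2, 20): nothing removed.
[60, 63): nothing removed.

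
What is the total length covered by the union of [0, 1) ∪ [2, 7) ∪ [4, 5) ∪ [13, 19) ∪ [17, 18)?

Merged: [0, 1), [2, 7), [13, 19).
Lengths: 1 + 5 + 6 = 12.

12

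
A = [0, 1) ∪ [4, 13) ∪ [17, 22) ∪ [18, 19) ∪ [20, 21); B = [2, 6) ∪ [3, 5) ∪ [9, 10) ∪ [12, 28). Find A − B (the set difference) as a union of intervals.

[0, 1) ∪ [6, 9) ∪ [10, 12)

A, merged: [0, 1), [4, 13), [17, 22).
B, merged: [2, 6), [9, 10), [12, 28).
[0, 1) is untouched.
[4, 13) with B removed leaves [6, 9), [10, 12).
[17, 22) lies entirely inside B → drops out.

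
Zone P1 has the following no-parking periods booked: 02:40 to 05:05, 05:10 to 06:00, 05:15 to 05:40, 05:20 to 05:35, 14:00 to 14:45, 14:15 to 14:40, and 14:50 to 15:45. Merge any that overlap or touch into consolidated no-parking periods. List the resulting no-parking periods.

02:40-05:05, 05:10-06:00, 14:00-14:45, 14:50-15:45

05:10-06:00 is disjoint → start new block.
05:15-05:40 overlaps/touches 05:10-06:00 → extend to 05:10-06:00.
05:20-05:35 overlaps/touches 05:10-06:00 → extend to 05:10-06:00.
14:00-14:45 is disjoint → start new block.
14:15-14:40 overlaps/touches 14:00-14:45 → extend to 14:00-14:45.
14:50-15:45 is disjoint → start new block.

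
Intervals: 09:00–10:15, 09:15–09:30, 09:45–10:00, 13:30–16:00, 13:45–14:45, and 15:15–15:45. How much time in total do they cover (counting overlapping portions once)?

Merged: 09:00-10:15, 13:30-16:00.
Lengths: 1 h 15 min + 2 h 30 min = 3 h 45 min.

3 h 45 min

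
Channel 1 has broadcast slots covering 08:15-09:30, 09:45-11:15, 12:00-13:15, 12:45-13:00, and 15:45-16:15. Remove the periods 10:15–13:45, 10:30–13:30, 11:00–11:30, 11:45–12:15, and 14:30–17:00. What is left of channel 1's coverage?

08:15-09:30, 09:45-10:15

Merge the first list: 08:15-09:30, 09:45-11:15, 12:00-13:15, 15:45-16:15.
Merge the second list: 10:15-13:45, 14:30-17:00.
08:15-09:30: nothing removed.
09:45-11:15 \ B = 09:45-10:15.
12:00-13:15: entirely removed.
15:45-16:15: entirely removed.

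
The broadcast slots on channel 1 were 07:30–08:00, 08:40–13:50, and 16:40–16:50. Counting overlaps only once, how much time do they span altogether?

Merged: 07:30–08:00, 08:40–13:50, 16:40–16:50.
Lengths: 30 min + 5 h 10 min + 10 min = 5 h 50 min.

5 h 50 min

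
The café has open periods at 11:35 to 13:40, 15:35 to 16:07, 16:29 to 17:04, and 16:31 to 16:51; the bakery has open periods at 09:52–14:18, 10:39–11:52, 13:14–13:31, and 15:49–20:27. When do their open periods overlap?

First set merges to 11:35–13:40, 15:35–16:07, 16:29–17:04.
Second set merges to 09:52–14:18, 15:49–20:27.
11:35–13:40 meets the second set on 11:35–13:40.
15:35–16:07 meets the second set on 15:49–16:07.
16:29–17:04 meets the second set on 16:29–17:04.

11:35–13:40, 15:49–16:07, 16:29–17:04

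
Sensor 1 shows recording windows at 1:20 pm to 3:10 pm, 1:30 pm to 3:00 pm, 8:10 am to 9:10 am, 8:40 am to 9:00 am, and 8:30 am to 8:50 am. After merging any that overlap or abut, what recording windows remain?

8:10 am-9:10 am, 1:20 pm-3:10 pm

Sort by start: 8:10 am-9:10 am, 8:30 am-8:50 am, 8:40 am-9:00 am, 1:20 pm-3:10 pm, 1:30 pm-3:00 pm.
8:30 am-8:50 am overlaps/touches 8:10 am-9:10 am → extend to 8:10 am-9:10 am.
8:40 am-9:00 am overlaps/touches 8:10 am-9:10 am → extend to 8:10 am-9:10 am.
1:20 pm-3:10 pm is disjoint → start new block.
1:30 pm-3:00 pm overlaps/touches 1:20 pm-3:10 pm → extend to 1:20 pm-3:10 pm.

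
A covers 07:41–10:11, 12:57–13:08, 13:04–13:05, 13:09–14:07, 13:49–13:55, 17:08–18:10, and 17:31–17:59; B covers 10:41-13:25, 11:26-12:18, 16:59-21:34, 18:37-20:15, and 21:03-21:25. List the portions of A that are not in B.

Merge the first list: 07:41–10:11, 12:57–13:08, 13:09–14:07, 17:08–18:10.
Merge the second list: 10:41–13:25, 16:59–21:34.
07:41–10:11: nothing removed.
12:57–13:08: entirely removed.
13:09–14:07 \ B = 13:25–14:07.
17:08–18:10: entirely removed.

07:41–10:11, 13:25–14:07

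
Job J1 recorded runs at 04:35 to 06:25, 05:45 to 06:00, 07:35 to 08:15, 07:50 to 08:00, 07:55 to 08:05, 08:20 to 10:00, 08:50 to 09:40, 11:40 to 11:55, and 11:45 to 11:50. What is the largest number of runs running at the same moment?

At 07:55, 3 of the intervals are simultaneously active.
No point has more.

3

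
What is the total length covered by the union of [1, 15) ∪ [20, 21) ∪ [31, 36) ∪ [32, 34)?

Merged: [1, 15), [20, 21), [31, 36).
Lengths: 14 + 1 + 5 = 20.

20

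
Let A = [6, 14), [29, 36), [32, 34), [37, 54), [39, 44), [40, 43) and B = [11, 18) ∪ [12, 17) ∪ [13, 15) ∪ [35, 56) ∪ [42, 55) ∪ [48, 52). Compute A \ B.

[6, 11) ∪ [29, 35)

First set merges to [6, 14), [29, 36), [37, 54).
Second set merges to [11, 18), [35, 56).
[6, 14) minus B → [6, 11).
[29, 36) minus B → [29, 35).
[37, 54): fully covered by B → removed.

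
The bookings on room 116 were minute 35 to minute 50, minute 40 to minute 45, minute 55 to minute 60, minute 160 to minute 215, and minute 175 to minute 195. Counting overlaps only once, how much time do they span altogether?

Merged: minute 35 to minute 50, minute 55 to minute 60, minute 160 to minute 215.
Lengths: 15 minutes + 5 minutes + 55 minutes = 75 minutes.

75 minutes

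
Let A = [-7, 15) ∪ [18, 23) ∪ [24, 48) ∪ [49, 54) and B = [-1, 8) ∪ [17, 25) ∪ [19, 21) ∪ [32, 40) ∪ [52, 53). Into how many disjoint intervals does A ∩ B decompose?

B, merged: [-1, 8), [17, 25), [32, 40), [52, 53).
A ∩ B = [-1, 8), [18, 23), [24, 25), [32, 40), [52, 53).
That is 5 disjoint pieces.

5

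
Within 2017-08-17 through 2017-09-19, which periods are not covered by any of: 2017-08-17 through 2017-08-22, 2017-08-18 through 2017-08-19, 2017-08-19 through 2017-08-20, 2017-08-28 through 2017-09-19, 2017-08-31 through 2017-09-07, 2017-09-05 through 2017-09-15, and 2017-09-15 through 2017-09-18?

After merging, the occupied span is 2017-08-17 through 2017-08-22, 2017-08-28 through 2017-09-19.
Uncovered inside 2017-08-17 through 2017-09-19: 2017-08-23 through 2017-08-27.

2017-08-23 through 2017-08-27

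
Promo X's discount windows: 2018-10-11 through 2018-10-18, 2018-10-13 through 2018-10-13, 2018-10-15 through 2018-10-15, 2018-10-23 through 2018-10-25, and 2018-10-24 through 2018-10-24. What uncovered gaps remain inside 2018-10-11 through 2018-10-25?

2018-10-19 through 2018-10-22

Covered (merged): 2018-10-11 through 2018-10-18, 2018-10-23 through 2018-10-25.
Uncovered inside 2018-10-11 through 2018-10-25: 2018-10-19 through 2018-10-22.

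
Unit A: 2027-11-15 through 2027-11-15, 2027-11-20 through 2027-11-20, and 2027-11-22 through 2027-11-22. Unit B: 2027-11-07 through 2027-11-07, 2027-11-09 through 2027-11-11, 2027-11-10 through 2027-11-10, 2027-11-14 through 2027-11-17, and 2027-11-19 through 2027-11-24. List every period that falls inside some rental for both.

Merge the second list: 2027-11-07 through 2027-11-07, 2027-11-09 through 2027-11-11, 2027-11-14 through 2027-11-17, 2027-11-19 through 2027-11-24.
2027-11-15 through 2027-11-15 ∩ B → 2027-11-15 through 2027-11-15.
2027-11-20 through 2027-11-20 ∩ B → 2027-11-20 through 2027-11-20.
2027-11-22 through 2027-11-22 ∩ B → 2027-11-22 through 2027-11-22.

2027-11-15 through 2027-11-15, 2027-11-20 through 2027-11-20, 2027-11-22 through 2027-11-22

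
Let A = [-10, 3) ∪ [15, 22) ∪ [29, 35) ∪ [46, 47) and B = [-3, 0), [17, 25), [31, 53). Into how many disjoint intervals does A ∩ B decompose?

A ∩ B = [-3, 0), [17, 22), [31, 35), [46, 47).
That is 4 disjoint pieces.

4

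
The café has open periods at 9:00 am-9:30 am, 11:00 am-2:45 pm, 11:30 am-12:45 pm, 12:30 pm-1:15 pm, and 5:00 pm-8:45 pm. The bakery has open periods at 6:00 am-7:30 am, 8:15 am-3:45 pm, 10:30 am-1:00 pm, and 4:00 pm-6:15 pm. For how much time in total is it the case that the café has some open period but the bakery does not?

2 h 30 min

First set merges to 9:00 am–9:30 am, 11:00 am–2:45 pm, 5:00 pm–8:45 pm.
Second set merges to 6:00 am–7:30 am, 8:15 am–3:45 pm, 4:00 pm–6:15 pm.
A \ B = 6:15 pm–8:45 pm.
Total: 2 h 30 min.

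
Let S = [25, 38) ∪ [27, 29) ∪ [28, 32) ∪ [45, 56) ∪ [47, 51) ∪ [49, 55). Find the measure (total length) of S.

24

Merged: [25, 38), [45, 56).
Lengths: 13 + 11 = 24.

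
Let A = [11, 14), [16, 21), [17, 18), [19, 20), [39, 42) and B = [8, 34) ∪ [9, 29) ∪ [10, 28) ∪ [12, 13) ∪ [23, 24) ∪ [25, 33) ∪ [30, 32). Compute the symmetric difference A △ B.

[8, 11) ∪ [14, 16) ∪ [21, 34) ∪ [39, 42)

Merge the first list: [11, 14), [16, 21), [39, 42).
Merge the second list: [8, 34).
A but not B: [39, 42).
B but not A: [8, 11), [14, 16), [21, 34).
Combining gives A △ B.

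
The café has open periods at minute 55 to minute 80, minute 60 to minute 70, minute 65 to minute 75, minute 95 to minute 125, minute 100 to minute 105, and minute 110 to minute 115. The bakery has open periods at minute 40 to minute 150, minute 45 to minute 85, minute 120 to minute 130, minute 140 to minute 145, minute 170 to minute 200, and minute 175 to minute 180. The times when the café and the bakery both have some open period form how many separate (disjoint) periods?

2

First set merges to minute 55 to minute 80, minute 95 to minute 125.
Second set merges to minute 40 to minute 150, minute 170 to minute 200.
A ∩ B = minute 55 to minute 80, minute 95 to minute 125.
That is 2 disjoint pieces.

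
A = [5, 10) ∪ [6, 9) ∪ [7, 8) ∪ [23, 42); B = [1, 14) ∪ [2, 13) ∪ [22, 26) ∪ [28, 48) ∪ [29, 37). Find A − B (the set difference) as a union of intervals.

A, merged: [5, 10), [23, 42).
B, merged: [1, 14), [22, 26), [28, 48).
[5, 10): entirely removed.
[23, 42) \ B = [26, 28).

[26, 28)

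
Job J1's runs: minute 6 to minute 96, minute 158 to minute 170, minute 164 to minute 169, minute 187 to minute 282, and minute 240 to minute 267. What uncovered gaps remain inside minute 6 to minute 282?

minute 96 to minute 158, minute 170 to minute 187

The merged coverage is minute 6 to minute 96, minute 158 to minute 170, minute 187 to minute 282.
Gaps within minute 6 to minute 282: minute 96 to minute 158, minute 170 to minute 187.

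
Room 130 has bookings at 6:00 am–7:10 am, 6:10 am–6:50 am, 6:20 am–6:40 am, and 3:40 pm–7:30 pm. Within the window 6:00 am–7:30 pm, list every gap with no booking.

Covered (merged): 6:00 am–7:10 am, 3:40 pm–7:30 pm.
Uncovered inside 6:00 am–7:30 pm: 7:10 am–3:40 pm.

7:10 am–3:40 pm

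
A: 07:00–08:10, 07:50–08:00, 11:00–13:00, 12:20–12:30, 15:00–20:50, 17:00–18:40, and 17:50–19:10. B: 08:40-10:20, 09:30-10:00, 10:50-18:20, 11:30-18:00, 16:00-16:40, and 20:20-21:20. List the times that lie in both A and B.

11:00–13:00, 15:00–18:20, 20:20–20:50

Merge the first list: 07:00–08:10, 11:00–13:00, 15:00–20:50.
Merge the second list: 08:40–10:20, 10:50–18:20, 20:20–21:20.
07:00–08:10: no overlap with the second set.
11:00–13:00 meets the second set on 11:00–13:00.
15:00–20:50 meets the second set on 15:00–18:20, 20:20–20:50.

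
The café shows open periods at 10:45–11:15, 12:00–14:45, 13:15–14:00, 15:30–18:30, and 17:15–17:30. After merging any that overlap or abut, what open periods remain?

12:00-14:45 is disjoint → start new block.
13:15-14:00 overlaps/touches 12:00-14:45 → extend to 12:00-14:45.
15:30-18:30 is disjoint → start new block.
17:15-17:30 overlaps/touches 15:30-18:30 → extend to 15:30-18:30.

10:45-11:15, 12:00-14:45, 15:30-18:30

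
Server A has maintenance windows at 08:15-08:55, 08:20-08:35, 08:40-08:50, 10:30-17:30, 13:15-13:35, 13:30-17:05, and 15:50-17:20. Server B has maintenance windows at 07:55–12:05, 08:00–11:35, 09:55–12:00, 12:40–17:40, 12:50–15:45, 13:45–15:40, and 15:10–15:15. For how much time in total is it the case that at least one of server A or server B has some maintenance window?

Merge the first list: 08:15-08:55, 10:30-17:30.
Merge the second list: 07:55-12:05, 12:40-17:40.
A ∪ B = 07:55-17:40.
Total: 9 h 45 min.

9 h 45 min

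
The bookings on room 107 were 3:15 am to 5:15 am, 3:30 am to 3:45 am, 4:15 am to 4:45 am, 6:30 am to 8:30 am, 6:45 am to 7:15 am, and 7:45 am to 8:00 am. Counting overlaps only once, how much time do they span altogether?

Merged: 3:15 am-5:15 am, 6:30 am-8:30 am.
Lengths: 2 h + 2 h = 4 h.

4 h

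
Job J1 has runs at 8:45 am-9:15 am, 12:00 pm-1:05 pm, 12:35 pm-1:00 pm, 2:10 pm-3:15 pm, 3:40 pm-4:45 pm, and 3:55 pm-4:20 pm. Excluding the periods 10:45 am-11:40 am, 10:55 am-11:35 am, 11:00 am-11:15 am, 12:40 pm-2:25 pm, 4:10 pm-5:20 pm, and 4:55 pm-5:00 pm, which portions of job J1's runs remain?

8:45 am–9:15 am, 12:00 pm–12:40 pm, 2:25 pm–3:15 pm, 3:40 pm–4:10 pm

A, merged: 8:45 am–9:15 am, 12:00 pm–1:05 pm, 2:10 pm–3:15 pm, 3:40 pm–4:45 pm.
B, merged: 10:45 am–11:40 am, 12:40 pm–2:25 pm, 4:10 pm–5:20 pm.
8:45 am–9:15 am is untouched.
12:00 pm–1:05 pm with B removed leaves 12:00 pm–12:40 pm.
2:10 pm–3:15 pm with B removed leaves 2:25 pm–3:15 pm.
3:40 pm–4:45 pm with B removed leaves 3:40 pm–4:10 pm.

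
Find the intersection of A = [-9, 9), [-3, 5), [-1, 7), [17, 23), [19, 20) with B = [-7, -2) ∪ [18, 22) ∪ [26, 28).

Merge the first list: [-9, 9), [17, 23).
[-9, 9) ∩ B → [-7, -2).
[17, 23) ∩ B → [18, 22).

[-7, -2) ∪ [18, 22)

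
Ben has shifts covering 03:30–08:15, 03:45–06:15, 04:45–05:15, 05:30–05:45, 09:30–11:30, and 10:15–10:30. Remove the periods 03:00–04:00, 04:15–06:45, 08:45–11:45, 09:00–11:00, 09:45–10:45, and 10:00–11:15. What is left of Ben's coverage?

Merge the first list: 03:30-08:15, 09:30-11:30.
Merge the second list: 03:00-04:00, 04:15-06:45, 08:45-11:45.
03:30-08:15 minus B → 04:00-04:15, 06:45-08:15.
09:30-11:30: fully covered by B → removed.

04:00-04:15, 06:45-08:15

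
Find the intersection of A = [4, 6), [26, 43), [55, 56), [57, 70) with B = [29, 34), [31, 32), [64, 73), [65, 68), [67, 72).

[29, 34) ∪ [64, 70)

Second set merges to [29, 34), [64, 73).
[4, 6) meets no B interval.
[26, 43) ∩ B → [29, 34).
[55, 56) meets no B interval.
[57, 70) ∩ B → [64, 70).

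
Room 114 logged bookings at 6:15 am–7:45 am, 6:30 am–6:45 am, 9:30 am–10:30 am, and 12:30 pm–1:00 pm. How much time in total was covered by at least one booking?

3 h

Merged: 6:15 am–7:45 am, 9:30 am–10:30 am, 12:30 pm–1:00 pm.
Lengths: 1 h 30 min + 1 h + 30 min = 3 h.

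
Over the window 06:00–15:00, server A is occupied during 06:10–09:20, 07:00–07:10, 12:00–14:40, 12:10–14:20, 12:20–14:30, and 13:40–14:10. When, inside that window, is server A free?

06:00–06:10, 09:20–12:00, 14:40–15:00

After merging, the occupied span is 06:10–09:20, 12:00–14:40.
Uncovered inside 06:00–15:00: 06:00–06:10, 09:20–12:00, 14:40–15:00.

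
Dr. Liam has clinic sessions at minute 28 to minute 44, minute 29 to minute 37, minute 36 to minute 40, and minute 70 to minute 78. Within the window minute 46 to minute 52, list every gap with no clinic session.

minute 46 to minute 52

The merged coverage is minute 28 to minute 44, minute 70 to minute 78.
Complement within minute 46 to minute 52: minute 46 to minute 52.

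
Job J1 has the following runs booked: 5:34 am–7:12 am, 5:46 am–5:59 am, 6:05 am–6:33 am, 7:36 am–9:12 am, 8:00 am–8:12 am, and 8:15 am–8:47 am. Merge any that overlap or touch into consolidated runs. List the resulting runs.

5:46 am–5:59 am overlaps/touches 5:34 am–7:12 am → extend to 5:34 am–7:12 am.
6:05 am–6:33 am overlaps/touches 5:34 am–7:12 am → extend to 5:34 am–7:12 am.
7:36 am–9:12 am is disjoint → start new block.
8:00 am–8:12 am overlaps/touches 7:36 am–9:12 am → extend to 7:36 am–9:12 am.
8:15 am–8:47 am overlaps/touches 7:36 am–9:12 am → extend to 7:36 am–9:12 am.

5:34 am–7:12 am, 7:36 am–9:12 am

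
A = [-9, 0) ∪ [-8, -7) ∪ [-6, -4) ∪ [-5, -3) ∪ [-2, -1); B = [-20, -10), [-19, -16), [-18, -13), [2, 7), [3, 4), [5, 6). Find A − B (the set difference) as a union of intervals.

[-9, 0)

Merge the first list: [-9, 0).
Merge the second list: [-20, -10), [2, 7).
[-9, 0): no B overlap → unchanged.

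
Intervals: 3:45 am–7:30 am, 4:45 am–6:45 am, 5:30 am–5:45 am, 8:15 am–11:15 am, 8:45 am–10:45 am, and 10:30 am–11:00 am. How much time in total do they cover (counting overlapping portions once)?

Merged: 3:45 am–7:30 am, 8:15 am–11:15 am.
Lengths: 3 h 45 min + 3 h = 6 h 45 min.

6 h 45 min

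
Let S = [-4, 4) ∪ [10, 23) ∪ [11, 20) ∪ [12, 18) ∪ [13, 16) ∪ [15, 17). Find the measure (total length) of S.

Merged: [-4, 4), [10, 23).
Lengths: 8 + 13 = 21.

21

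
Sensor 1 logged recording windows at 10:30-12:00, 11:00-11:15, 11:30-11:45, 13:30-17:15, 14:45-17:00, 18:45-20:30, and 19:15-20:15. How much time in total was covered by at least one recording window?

7 h

Merged: 10:30–12:00, 13:30–17:15, 18:45–20:30.
Lengths: 1 h 30 min + 3 h 45 min + 1 h 45 min = 7 h.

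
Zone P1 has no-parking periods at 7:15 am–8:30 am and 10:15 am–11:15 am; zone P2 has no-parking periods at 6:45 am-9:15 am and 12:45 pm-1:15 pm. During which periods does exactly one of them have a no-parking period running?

6:45 am–7:15 am, 8:30 am–9:15 am, 10:15 am–11:15 am, 12:45 pm–1:15 pm

Only in the first: 10:15 am–11:15 am.
Only in the second: 6:45 am–7:15 am, 8:30 am–9:15 am, 12:45 pm–1:15 pm.
Together these are the periods covered by exactly one.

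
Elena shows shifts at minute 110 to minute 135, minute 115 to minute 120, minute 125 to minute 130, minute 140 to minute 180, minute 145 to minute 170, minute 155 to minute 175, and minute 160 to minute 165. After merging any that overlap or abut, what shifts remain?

minute 110 to minute 135, minute 140 to minute 180

minute 115 to minute 120 overlaps/touches minute 110 to minute 135 → extend to minute 110 to minute 135.
minute 125 to minute 130 overlaps/touches minute 110 to minute 135 → extend to minute 110 to minute 135.
minute 140 to minute 180 is disjoint → start new block.
minute 145 to minute 170 overlaps/touches minute 140 to minute 180 → extend to minute 140 to minute 180.
minute 155 to minute 175 overlaps/touches minute 140 to minute 180 → extend to minute 140 to minute 180.
minute 160 to minute 165 overlaps/touches minute 140 to minute 180 → extend to minute 140 to minute 180.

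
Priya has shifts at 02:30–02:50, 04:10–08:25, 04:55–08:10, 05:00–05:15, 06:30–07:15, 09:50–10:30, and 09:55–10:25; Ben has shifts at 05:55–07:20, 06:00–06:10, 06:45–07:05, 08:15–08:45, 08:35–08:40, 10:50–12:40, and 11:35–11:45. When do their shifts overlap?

First set merges to 02:30-02:50, 04:10-08:25, 09:50-10:30.
Second set merges to 05:55-07:20, 08:15-08:45, 10:50-12:40.
02:30-02:50 meets no B interval.
04:10-08:25 ∩ B → 05:55-07:20, 08:15-08:25.
09:50-10:30 meets no B interval.

05:55-07:20, 08:15-08:25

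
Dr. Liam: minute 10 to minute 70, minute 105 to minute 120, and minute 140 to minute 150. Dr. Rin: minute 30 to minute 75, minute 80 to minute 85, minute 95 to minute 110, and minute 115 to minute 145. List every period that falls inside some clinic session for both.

minute 30 to minute 70, minute 105 to minute 110, minute 115 to minute 120, minute 140 to minute 145

minute 10 to minute 70 ∩ B → minute 30 to minute 70.
minute 105 to minute 120 ∩ B → minute 105 to minute 110, minute 115 to minute 120.
minute 140 to minute 150 ∩ B → minute 140 to minute 145.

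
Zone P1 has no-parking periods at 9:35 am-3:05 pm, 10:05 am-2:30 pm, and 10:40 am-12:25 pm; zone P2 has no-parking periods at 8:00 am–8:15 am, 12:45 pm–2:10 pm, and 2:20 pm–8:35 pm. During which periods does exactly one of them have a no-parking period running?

8:00 am–8:15 am, 9:35 am–12:45 pm, 2:10 pm–2:20 pm, 3:05 pm–8:35 pm

A, merged: 9:35 am–3:05 pm.
Only in the first: 9:35 am–12:45 pm, 2:10 pm–2:20 pm.
Only in the second: 8:00 am–8:15 am, 3:05 pm–8:35 pm.
Together these are the periods covered by exactly one.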